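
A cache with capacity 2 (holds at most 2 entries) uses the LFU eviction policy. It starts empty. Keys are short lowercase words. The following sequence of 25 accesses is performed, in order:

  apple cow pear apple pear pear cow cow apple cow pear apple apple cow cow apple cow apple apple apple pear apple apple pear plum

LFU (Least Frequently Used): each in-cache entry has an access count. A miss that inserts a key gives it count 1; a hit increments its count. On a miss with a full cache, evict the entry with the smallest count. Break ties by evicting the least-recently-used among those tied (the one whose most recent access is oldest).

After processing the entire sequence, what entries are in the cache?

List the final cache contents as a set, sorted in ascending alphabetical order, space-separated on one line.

Answer: pear plum

Derivation:
LFU simulation (capacity=2):
  1. access apple: MISS. Cache: [apple(c=1)]
  2. access cow: MISS. Cache: [apple(c=1) cow(c=1)]
  3. access pear: MISS, evict apple(c=1). Cache: [cow(c=1) pear(c=1)]
  4. access apple: MISS, evict cow(c=1). Cache: [pear(c=1) apple(c=1)]
  5. access pear: HIT, count now 2. Cache: [apple(c=1) pear(c=2)]
  6. access pear: HIT, count now 3. Cache: [apple(c=1) pear(c=3)]
  7. access cow: MISS, evict apple(c=1). Cache: [cow(c=1) pear(c=3)]
  8. access cow: HIT, count now 2. Cache: [cow(c=2) pear(c=3)]
  9. access apple: MISS, evict cow(c=2). Cache: [apple(c=1) pear(c=3)]
  10. access cow: MISS, evict apple(c=1). Cache: [cow(c=1) pear(c=3)]
  11. access pear: HIT, count now 4. Cache: [cow(c=1) pear(c=4)]
  12. access apple: MISS, evict cow(c=1). Cache: [apple(c=1) pear(c=4)]
  13. access apple: HIT, count now 2. Cache: [apple(c=2) pear(c=4)]
  14. access cow: MISS, evict apple(c=2). Cache: [cow(c=1) pear(c=4)]
  15. access cow: HIT, count now 2. Cache: [cow(c=2) pear(c=4)]
  16. access apple: MISS, evict cow(c=2). Cache: [apple(c=1) pear(c=4)]
  17. access cow: MISS, evict apple(c=1). Cache: [cow(c=1) pear(c=4)]
  18. access apple: MISS, evict cow(c=1). Cache: [apple(c=1) pear(c=4)]
  19. access apple: HIT, count now 2. Cache: [apple(c=2) pear(c=4)]
  20. access apple: HIT, count now 3. Cache: [apple(c=3) pear(c=4)]
  21. access pear: HIT, count now 5. Cache: [apple(c=3) pear(c=5)]
  22. access apple: HIT, count now 4. Cache: [apple(c=4) pear(c=5)]
  23. access apple: HIT, count now 5. Cache: [pear(c=5) apple(c=5)]
  24. access pear: HIT, count now 6. Cache: [apple(c=5) pear(c=6)]
  25. access plum: MISS, evict apple(c=5). Cache: [plum(c=1) pear(c=6)]
Total: 12 hits, 13 misses, 11 evictions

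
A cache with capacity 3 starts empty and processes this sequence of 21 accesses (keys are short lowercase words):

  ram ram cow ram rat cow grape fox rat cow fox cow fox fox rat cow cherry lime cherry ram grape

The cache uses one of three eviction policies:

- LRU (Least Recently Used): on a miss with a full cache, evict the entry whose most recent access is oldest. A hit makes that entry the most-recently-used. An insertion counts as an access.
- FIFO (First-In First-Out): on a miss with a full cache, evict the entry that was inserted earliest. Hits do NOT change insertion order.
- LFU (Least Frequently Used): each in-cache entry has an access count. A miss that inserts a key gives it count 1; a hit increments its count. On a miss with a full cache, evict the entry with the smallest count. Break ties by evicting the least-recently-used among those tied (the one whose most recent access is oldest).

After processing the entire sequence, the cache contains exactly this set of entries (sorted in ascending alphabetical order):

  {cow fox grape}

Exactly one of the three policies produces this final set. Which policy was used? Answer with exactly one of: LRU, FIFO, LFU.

Simulating under each policy and comparing final sets:
  LRU: final set = {cherry grape ram} -> differs
  FIFO: final set = {grape lime ram} -> differs
  LFU: final set = {cow fox grape} -> MATCHES target
Only LFU produces the target set.

Answer: LFU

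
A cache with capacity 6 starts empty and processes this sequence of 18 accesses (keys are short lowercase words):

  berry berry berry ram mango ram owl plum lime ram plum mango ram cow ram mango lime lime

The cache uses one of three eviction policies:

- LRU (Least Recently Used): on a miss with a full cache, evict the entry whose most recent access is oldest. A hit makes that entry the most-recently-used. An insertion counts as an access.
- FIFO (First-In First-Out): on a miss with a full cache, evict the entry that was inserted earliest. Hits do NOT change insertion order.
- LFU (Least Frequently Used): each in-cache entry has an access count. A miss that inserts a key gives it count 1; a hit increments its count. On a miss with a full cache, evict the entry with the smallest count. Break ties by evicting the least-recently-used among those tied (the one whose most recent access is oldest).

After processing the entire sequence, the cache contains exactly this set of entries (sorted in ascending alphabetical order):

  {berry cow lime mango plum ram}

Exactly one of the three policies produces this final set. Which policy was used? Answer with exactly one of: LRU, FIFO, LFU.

Answer: LFU

Derivation:
Simulating under each policy and comparing final sets:
  LRU: final set = {cow lime mango owl plum ram} -> differs
  FIFO: final set = {cow lime mango owl plum ram} -> differs
  LFU: final set = {berry cow lime mango plum ram} -> MATCHES target
Only LFU produces the target set.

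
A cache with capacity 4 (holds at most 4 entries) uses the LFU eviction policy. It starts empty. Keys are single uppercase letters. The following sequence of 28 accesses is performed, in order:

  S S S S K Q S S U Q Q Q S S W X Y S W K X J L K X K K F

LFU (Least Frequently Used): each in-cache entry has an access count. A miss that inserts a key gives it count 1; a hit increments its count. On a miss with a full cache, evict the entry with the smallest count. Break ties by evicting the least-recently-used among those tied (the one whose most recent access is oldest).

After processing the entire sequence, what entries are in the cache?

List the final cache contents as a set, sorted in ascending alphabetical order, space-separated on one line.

LFU simulation (capacity=4):
  1. access S: MISS. Cache: [S(c=1)]
  2. access S: HIT, count now 2. Cache: [S(c=2)]
  3. access S: HIT, count now 3. Cache: [S(c=3)]
  4. access S: HIT, count now 4. Cache: [S(c=4)]
  5. access K: MISS. Cache: [K(c=1) S(c=4)]
  6. access Q: MISS. Cache: [K(c=1) Q(c=1) S(c=4)]
  7. access S: HIT, count now 5. Cache: [K(c=1) Q(c=1) S(c=5)]
  8. access S: HIT, count now 6. Cache: [K(c=1) Q(c=1) S(c=6)]
  9. access U: MISS. Cache: [K(c=1) Q(c=1) U(c=1) S(c=6)]
  10. access Q: HIT, count now 2. Cache: [K(c=1) U(c=1) Q(c=2) S(c=6)]
  11. access Q: HIT, count now 3. Cache: [K(c=1) U(c=1) Q(c=3) S(c=6)]
  12. access Q: HIT, count now 4. Cache: [K(c=1) U(c=1) Q(c=4) S(c=6)]
  13. access S: HIT, count now 7. Cache: [K(c=1) U(c=1) Q(c=4) S(c=7)]
  14. access S: HIT, count now 8. Cache: [K(c=1) U(c=1) Q(c=4) S(c=8)]
  15. access W: MISS, evict K(c=1). Cache: [U(c=1) W(c=1) Q(c=4) S(c=8)]
  16. access X: MISS, evict U(c=1). Cache: [W(c=1) X(c=1) Q(c=4) S(c=8)]
  17. access Y: MISS, evict W(c=1). Cache: [X(c=1) Y(c=1) Q(c=4) S(c=8)]
  18. access S: HIT, count now 9. Cache: [X(c=1) Y(c=1) Q(c=4) S(c=9)]
  19. access W: MISS, evict X(c=1). Cache: [Y(c=1) W(c=1) Q(c=4) S(c=9)]
  20. access K: MISS, evict Y(c=1). Cache: [W(c=1) K(c=1) Q(c=4) S(c=9)]
  21. access X: MISS, evict W(c=1). Cache: [K(c=1) X(c=1) Q(c=4) S(c=9)]
  22. access J: MISS, evict K(c=1). Cache: [X(c=1) J(c=1) Q(c=4) S(c=9)]
  23. access L: MISS, evict X(c=1). Cache: [J(c=1) L(c=1) Q(c=4) S(c=9)]
  24. access K: MISS, evict J(c=1). Cache: [L(c=1) K(c=1) Q(c=4) S(c=9)]
  25. access X: MISS, evict L(c=1). Cache: [K(c=1) X(c=1) Q(c=4) S(c=9)]
  26. access K: HIT, count now 2. Cache: [X(c=1) K(c=2) Q(c=4) S(c=9)]
  27. access K: HIT, count now 3. Cache: [X(c=1) K(c=3) Q(c=4) S(c=9)]
  28. access F: MISS, evict X(c=1). Cache: [F(c=1) K(c=3) Q(c=4) S(c=9)]
Total: 13 hits, 15 misses, 11 evictions

Answer: F K Q S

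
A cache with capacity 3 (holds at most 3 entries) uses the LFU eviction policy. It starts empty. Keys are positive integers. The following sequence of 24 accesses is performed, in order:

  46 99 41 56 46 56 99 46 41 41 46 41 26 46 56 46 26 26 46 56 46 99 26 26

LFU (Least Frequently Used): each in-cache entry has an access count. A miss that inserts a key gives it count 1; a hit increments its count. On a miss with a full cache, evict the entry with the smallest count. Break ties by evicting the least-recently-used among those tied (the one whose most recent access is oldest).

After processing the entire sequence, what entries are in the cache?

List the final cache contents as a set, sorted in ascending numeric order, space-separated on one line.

LFU simulation (capacity=3):
  1. access 46: MISS. Cache: [46(c=1)]
  2. access 99: MISS. Cache: [46(c=1) 99(c=1)]
  3. access 41: MISS. Cache: [46(c=1) 99(c=1) 41(c=1)]
  4. access 56: MISS, evict 46(c=1). Cache: [99(c=1) 41(c=1) 56(c=1)]
  5. access 46: MISS, evict 99(c=1). Cache: [41(c=1) 56(c=1) 46(c=1)]
  6. access 56: HIT, count now 2. Cache: [41(c=1) 46(c=1) 56(c=2)]
  7. access 99: MISS, evict 41(c=1). Cache: [46(c=1) 99(c=1) 56(c=2)]
  8. access 46: HIT, count now 2. Cache: [99(c=1) 56(c=2) 46(c=2)]
  9. access 41: MISS, evict 99(c=1). Cache: [41(c=1) 56(c=2) 46(c=2)]
  10. access 41: HIT, count now 2. Cache: [56(c=2) 46(c=2) 41(c=2)]
  11. access 46: HIT, count now 3. Cache: [56(c=2) 41(c=2) 46(c=3)]
  12. access 41: HIT, count now 3. Cache: [56(c=2) 46(c=3) 41(c=3)]
  13. access 26: MISS, evict 56(c=2). Cache: [26(c=1) 46(c=3) 41(c=3)]
  14. access 46: HIT, count now 4. Cache: [26(c=1) 41(c=3) 46(c=4)]
  15. access 56: MISS, evict 26(c=1). Cache: [56(c=1) 41(c=3) 46(c=4)]
  16. access 46: HIT, count now 5. Cache: [56(c=1) 41(c=3) 46(c=5)]
  17. access 26: MISS, evict 56(c=1). Cache: [26(c=1) 41(c=3) 46(c=5)]
  18. access 26: HIT, count now 2. Cache: [26(c=2) 41(c=3) 46(c=5)]
  19. access 46: HIT, count now 6. Cache: [26(c=2) 41(c=3) 46(c=6)]
  20. access 56: MISS, evict 26(c=2). Cache: [56(c=1) 41(c=3) 46(c=6)]
  21. access 46: HIT, count now 7. Cache: [56(c=1) 41(c=3) 46(c=7)]
  22. access 99: MISS, evict 56(c=1). Cache: [99(c=1) 41(c=3) 46(c=7)]
  23. access 26: MISS, evict 99(c=1). Cache: [26(c=1) 41(c=3) 46(c=7)]
  24. access 26: HIT, count now 2. Cache: [26(c=2) 41(c=3) 46(c=7)]
Total: 11 hits, 13 misses, 10 evictions

Answer: 26 41 46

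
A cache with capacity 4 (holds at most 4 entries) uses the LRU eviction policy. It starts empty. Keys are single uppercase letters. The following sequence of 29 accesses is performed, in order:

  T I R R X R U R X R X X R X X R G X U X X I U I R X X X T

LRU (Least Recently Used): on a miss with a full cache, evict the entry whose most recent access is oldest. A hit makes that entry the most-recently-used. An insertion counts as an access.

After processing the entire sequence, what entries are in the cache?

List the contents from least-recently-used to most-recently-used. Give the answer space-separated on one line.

LRU simulation (capacity=4):
  1. access T: MISS. Cache (LRU->MRU): [T]
  2. access I: MISS. Cache (LRU->MRU): [T I]
  3. access R: MISS. Cache (LRU->MRU): [T I R]
  4. access R: HIT. Cache (LRU->MRU): [T I R]
  5. access X: MISS. Cache (LRU->MRU): [T I R X]
  6. access R: HIT. Cache (LRU->MRU): [T I X R]
  7. access U: MISS, evict T. Cache (LRU->MRU): [I X R U]
  8. access R: HIT. Cache (LRU->MRU): [I X U R]
  9. access X: HIT. Cache (LRU->MRU): [I U R X]
  10. access R: HIT. Cache (LRU->MRU): [I U X R]
  11. access X: HIT. Cache (LRU->MRU): [I U R X]
  12. access X: HIT. Cache (LRU->MRU): [I U R X]
  13. access R: HIT. Cache (LRU->MRU): [I U X R]
  14. access X: HIT. Cache (LRU->MRU): [I U R X]
  15. access X: HIT. Cache (LRU->MRU): [I U R X]
  16. access R: HIT. Cache (LRU->MRU): [I U X R]
  17. access G: MISS, evict I. Cache (LRU->MRU): [U X R G]
  18. access X: HIT. Cache (LRU->MRU): [U R G X]
  19. access U: HIT. Cache (LRU->MRU): [R G X U]
  20. access X: HIT. Cache (LRU->MRU): [R G U X]
  21. access X: HIT. Cache (LRU->MRU): [R G U X]
  22. access I: MISS, evict R. Cache (LRU->MRU): [G U X I]
  23. access U: HIT. Cache (LRU->MRU): [G X I U]
  24. access I: HIT. Cache (LRU->MRU): [G X U I]
  25. access R: MISS, evict G. Cache (LRU->MRU): [X U I R]
  26. access X: HIT. Cache (LRU->MRU): [U I R X]
  27. access X: HIT. Cache (LRU->MRU): [U I R X]
  28. access X: HIT. Cache (LRU->MRU): [U I R X]
  29. access T: MISS, evict U. Cache (LRU->MRU): [I R X T]
Total: 20 hits, 9 misses, 5 evictions

Answer: I R X T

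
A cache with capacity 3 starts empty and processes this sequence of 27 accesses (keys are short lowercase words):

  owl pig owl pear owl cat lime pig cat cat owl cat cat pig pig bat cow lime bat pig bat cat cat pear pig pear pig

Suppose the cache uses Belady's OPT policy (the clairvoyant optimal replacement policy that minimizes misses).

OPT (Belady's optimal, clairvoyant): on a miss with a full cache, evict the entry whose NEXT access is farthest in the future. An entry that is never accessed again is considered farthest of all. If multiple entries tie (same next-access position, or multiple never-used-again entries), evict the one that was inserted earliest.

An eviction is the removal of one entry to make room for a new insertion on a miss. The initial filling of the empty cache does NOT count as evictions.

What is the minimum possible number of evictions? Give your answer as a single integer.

Answer: 8

Derivation:
OPT (Belady) simulation (capacity=3):
  1. access owl: MISS. Cache: [owl]
  2. access pig: MISS. Cache: [owl pig]
  3. access owl: HIT. Next use of owl: step 5. Cache: [owl pig]
  4. access pear: MISS. Cache: [owl pig pear]
  5. access owl: HIT. Next use of owl: step 11. Cache: [owl pig pear]
  6. access cat: MISS, evict pear (next use: step 24). Cache: [owl pig cat]
  7. access lime: MISS, evict owl (next use: step 11). Cache: [pig cat lime]
  8. access pig: HIT. Next use of pig: step 14. Cache: [pig cat lime]
  9. access cat: HIT. Next use of cat: step 10. Cache: [pig cat lime]
  10. access cat: HIT. Next use of cat: step 12. Cache: [pig cat lime]
  11. access owl: MISS, evict lime (next use: step 18). Cache: [pig cat owl]
  12. access cat: HIT. Next use of cat: step 13. Cache: [pig cat owl]
  13. access cat: HIT. Next use of cat: step 22. Cache: [pig cat owl]
  14. access pig: HIT. Next use of pig: step 15. Cache: [pig cat owl]
  15. access pig: HIT. Next use of pig: step 20. Cache: [pig cat owl]
  16. access bat: MISS, evict owl (next use: never). Cache: [pig cat bat]
  17. access cow: MISS, evict cat (next use: step 22). Cache: [pig bat cow]
  18. access lime: MISS, evict cow (next use: never). Cache: [pig bat lime]
  19. access bat: HIT. Next use of bat: step 21. Cache: [pig bat lime]
  20. access pig: HIT. Next use of pig: step 25. Cache: [pig bat lime]
  21. access bat: HIT. Next use of bat: never. Cache: [pig bat lime]
  22. access cat: MISS, evict bat (next use: never). Cache: [pig lime cat]
  23. access cat: HIT. Next use of cat: never. Cache: [pig lime cat]
  24. access pear: MISS, evict lime (next use: never). Cache: [pig cat pear]
  25. access pig: HIT. Next use of pig: step 27. Cache: [pig cat pear]
  26. access pear: HIT. Next use of pear: never. Cache: [pig cat pear]
  27. access pig: HIT. Next use of pig: never. Cache: [pig cat pear]
Total: 16 hits, 11 misses, 8 evictions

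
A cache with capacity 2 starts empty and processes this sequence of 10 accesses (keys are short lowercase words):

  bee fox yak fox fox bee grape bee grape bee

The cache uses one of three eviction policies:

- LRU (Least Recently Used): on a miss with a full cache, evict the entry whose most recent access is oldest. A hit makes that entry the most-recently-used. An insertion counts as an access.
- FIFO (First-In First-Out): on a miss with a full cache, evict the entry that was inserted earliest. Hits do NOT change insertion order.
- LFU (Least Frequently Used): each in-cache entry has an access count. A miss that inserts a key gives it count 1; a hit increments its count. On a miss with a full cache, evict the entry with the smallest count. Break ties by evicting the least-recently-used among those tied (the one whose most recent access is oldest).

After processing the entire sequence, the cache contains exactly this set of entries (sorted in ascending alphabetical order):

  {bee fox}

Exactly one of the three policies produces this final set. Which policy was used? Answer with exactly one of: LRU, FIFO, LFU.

Simulating under each policy and comparing final sets:
  LRU: final set = {bee grape} -> differs
  FIFO: final set = {bee grape} -> differs
  LFU: final set = {bee fox} -> MATCHES target
Only LFU produces the target set.

Answer: LFU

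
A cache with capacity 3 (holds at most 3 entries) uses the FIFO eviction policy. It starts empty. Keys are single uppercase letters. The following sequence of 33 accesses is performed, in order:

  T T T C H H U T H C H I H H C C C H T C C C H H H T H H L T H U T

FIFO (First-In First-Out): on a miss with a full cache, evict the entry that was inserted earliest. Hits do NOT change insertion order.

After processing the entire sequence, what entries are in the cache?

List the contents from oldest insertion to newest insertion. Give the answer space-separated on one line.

Answer: L T U

Derivation:
FIFO simulation (capacity=3):
  1. access T: MISS. Cache (old->new): [T]
  2. access T: HIT. Cache (old->new): [T]
  3. access T: HIT. Cache (old->new): [T]
  4. access C: MISS. Cache (old->new): [T C]
  5. access H: MISS. Cache (old->new): [T C H]
  6. access H: HIT. Cache (old->new): [T C H]
  7. access U: MISS, evict T. Cache (old->new): [C H U]
  8. access T: MISS, evict C. Cache (old->new): [H U T]
  9. access H: HIT. Cache (old->new): [H U T]
  10. access C: MISS, evict H. Cache (old->new): [U T C]
  11. access H: MISS, evict U. Cache (old->new): [T C H]
  12. access I: MISS, evict T. Cache (old->new): [C H I]
  13. access H: HIT. Cache (old->new): [C H I]
  14. access H: HIT. Cache (old->new): [C H I]
  15. access C: HIT. Cache (old->new): [C H I]
  16. access C: HIT. Cache (old->new): [C H I]
  17. access C: HIT. Cache (old->new): [C H I]
  18. access H: HIT. Cache (old->new): [C H I]
  19. access T: MISS, evict C. Cache (old->new): [H I T]
  20. access C: MISS, evict H. Cache (old->new): [I T C]
  21. access C: HIT. Cache (old->new): [I T C]
  22. access C: HIT. Cache (old->new): [I T C]
  23. access H: MISS, evict I. Cache (old->new): [T C H]
  24. access H: HIT. Cache (old->new): [T C H]
  25. access H: HIT. Cache (old->new): [T C H]
  26. access T: HIT. Cache (old->new): [T C H]
  27. access H: HIT. Cache (old->new): [T C H]
  28. access H: HIT. Cache (old->new): [T C H]
  29. access L: MISS, evict T. Cache (old->new): [C H L]
  30. access T: MISS, evict C. Cache (old->new): [H L T]
  31. access H: HIT. Cache (old->new): [H L T]
  32. access U: MISS, evict H. Cache (old->new): [L T U]
  33. access T: HIT. Cache (old->new): [L T U]
Total: 19 hits, 14 misses, 11 evictions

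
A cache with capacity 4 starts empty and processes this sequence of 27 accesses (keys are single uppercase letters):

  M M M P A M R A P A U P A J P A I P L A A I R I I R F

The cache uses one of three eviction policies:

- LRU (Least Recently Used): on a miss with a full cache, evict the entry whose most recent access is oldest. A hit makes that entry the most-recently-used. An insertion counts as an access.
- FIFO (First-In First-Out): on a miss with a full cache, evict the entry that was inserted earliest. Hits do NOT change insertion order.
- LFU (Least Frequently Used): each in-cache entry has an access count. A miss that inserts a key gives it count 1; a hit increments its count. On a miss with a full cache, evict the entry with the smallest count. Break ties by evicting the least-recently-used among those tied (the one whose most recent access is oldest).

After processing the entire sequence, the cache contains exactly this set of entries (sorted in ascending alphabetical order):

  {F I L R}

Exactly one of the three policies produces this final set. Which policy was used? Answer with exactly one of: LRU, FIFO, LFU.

Answer: FIFO

Derivation:
Simulating under each policy and comparing final sets:
  LRU: final set = {A F I R} -> differs
  FIFO: final set = {F I L R} -> MATCHES target
  LFU: final set = {A F M P} -> differs
Only FIFO produces the target set.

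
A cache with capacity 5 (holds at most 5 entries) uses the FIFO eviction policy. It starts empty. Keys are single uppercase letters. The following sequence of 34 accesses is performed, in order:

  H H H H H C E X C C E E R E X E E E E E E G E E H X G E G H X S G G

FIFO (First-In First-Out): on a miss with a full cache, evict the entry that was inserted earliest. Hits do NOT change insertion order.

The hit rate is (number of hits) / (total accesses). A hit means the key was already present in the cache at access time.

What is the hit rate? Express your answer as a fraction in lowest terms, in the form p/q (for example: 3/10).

FIFO simulation (capacity=5):
  1. access H: MISS. Cache (old->new): [H]
  2. access H: HIT. Cache (old->new): [H]
  3. access H: HIT. Cache (old->new): [H]
  4. access H: HIT. Cache (old->new): [H]
  5. access H: HIT. Cache (old->new): [H]
  6. access C: MISS. Cache (old->new): [H C]
  7. access E: MISS. Cache (old->new): [H C E]
  8. access X: MISS. Cache (old->new): [H C E X]
  9. access C: HIT. Cache (old->new): [H C E X]
  10. access C: HIT. Cache (old->new): [H C E X]
  11. access E: HIT. Cache (old->new): [H C E X]
  12. access E: HIT. Cache (old->new): [H C E X]
  13. access R: MISS. Cache (old->new): [H C E X R]
  14. access E: HIT. Cache (old->new): [H C E X R]
  15. access X: HIT. Cache (old->new): [H C E X R]
  16. access E: HIT. Cache (old->new): [H C E X R]
  17. access E: HIT. Cache (old->new): [H C E X R]
  18. access E: HIT. Cache (old->new): [H C E X R]
  19. access E: HIT. Cache (old->new): [H C E X R]
  20. access E: HIT. Cache (old->new): [H C E X R]
  21. access E: HIT. Cache (old->new): [H C E X R]
  22. access G: MISS, evict H. Cache (old->new): [C E X R G]
  23. access E: HIT. Cache (old->new): [C E X R G]
  24. access E: HIT. Cache (old->new): [C E X R G]
  25. access H: MISS, evict C. Cache (old->new): [E X R G H]
  26. access X: HIT. Cache (old->new): [E X R G H]
  27. access G: HIT. Cache (old->new): [E X R G H]
  28. access E: HIT. Cache (old->new): [E X R G H]
  29. access G: HIT. Cache (old->new): [E X R G H]
  30. access H: HIT. Cache (old->new): [E X R G H]
  31. access X: HIT. Cache (old->new): [E X R G H]
  32. access S: MISS, evict E. Cache (old->new): [X R G H S]
  33. access G: HIT. Cache (old->new): [X R G H S]
  34. access G: HIT. Cache (old->new): [X R G H S]
Total: 26 hits, 8 misses, 3 evictions

Hit rate = 26/34 = 13/17

Answer: 13/17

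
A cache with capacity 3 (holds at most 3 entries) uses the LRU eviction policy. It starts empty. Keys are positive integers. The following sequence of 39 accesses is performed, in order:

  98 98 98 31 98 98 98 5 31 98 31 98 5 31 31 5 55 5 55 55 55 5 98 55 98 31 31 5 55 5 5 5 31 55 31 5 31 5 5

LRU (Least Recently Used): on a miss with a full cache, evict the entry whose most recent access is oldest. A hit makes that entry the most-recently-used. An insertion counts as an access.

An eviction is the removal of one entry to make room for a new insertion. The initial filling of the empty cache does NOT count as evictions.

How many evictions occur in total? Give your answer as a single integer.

LRU simulation (capacity=3):
  1. access 98: MISS. Cache (LRU->MRU): [98]
  2. access 98: HIT. Cache (LRU->MRU): [98]
  3. access 98: HIT. Cache (LRU->MRU): [98]
  4. access 31: MISS. Cache (LRU->MRU): [98 31]
  5. access 98: HIT. Cache (LRU->MRU): [31 98]
  6. access 98: HIT. Cache (LRU->MRU): [31 98]
  7. access 98: HIT. Cache (LRU->MRU): [31 98]
  8. access 5: MISS. Cache (LRU->MRU): [31 98 5]
  9. access 31: HIT. Cache (LRU->MRU): [98 5 31]
  10. access 98: HIT. Cache (LRU->MRU): [5 31 98]
  11. access 31: HIT. Cache (LRU->MRU): [5 98 31]
  12. access 98: HIT. Cache (LRU->MRU): [5 31 98]
  13. access 5: HIT. Cache (LRU->MRU): [31 98 5]
  14. access 31: HIT. Cache (LRU->MRU): [98 5 31]
  15. access 31: HIT. Cache (LRU->MRU): [98 5 31]
  16. access 5: HIT. Cache (LRU->MRU): [98 31 5]
  17. access 55: MISS, evict 98. Cache (LRU->MRU): [31 5 55]
  18. access 5: HIT. Cache (LRU->MRU): [31 55 5]
  19. access 55: HIT. Cache (LRU->MRU): [31 5 55]
  20. access 55: HIT. Cache (LRU->MRU): [31 5 55]
  21. access 55: HIT. Cache (LRU->MRU): [31 5 55]
  22. access 5: HIT. Cache (LRU->MRU): [31 55 5]
  23. access 98: MISS, evict 31. Cache (LRU->MRU): [55 5 98]
  24. access 55: HIT. Cache (LRU->MRU): [5 98 55]
  25. access 98: HIT. Cache (LRU->MRU): [5 55 98]
  26. access 31: MISS, evict 5. Cache (LRU->MRU): [55 98 31]
  27. access 31: HIT. Cache (LRU->MRU): [55 98 31]
  28. access 5: MISS, evict 55. Cache (LRU->MRU): [98 31 5]
  29. access 55: MISS, evict 98. Cache (LRU->MRU): [31 5 55]
  30. access 5: HIT. Cache (LRU->MRU): [31 55 5]
  31. access 5: HIT. Cache (LRU->MRU): [31 55 5]
  32. access 5: HIT. Cache (LRU->MRU): [31 55 5]
  33. access 31: HIT. Cache (LRU->MRU): [55 5 31]
  34. access 55: HIT. Cache (LRU->MRU): [5 31 55]
  35. access 31: HIT. Cache (LRU->MRU): [5 55 31]
  36. access 5: HIT. Cache (LRU->MRU): [55 31 5]
  37. access 31: HIT. Cache (LRU->MRU): [55 5 31]
  38. access 5: HIT. Cache (LRU->MRU): [55 31 5]
  39. access 5: HIT. Cache (LRU->MRU): [55 31 5]
Total: 31 hits, 8 misses, 5 evictions

Answer: 5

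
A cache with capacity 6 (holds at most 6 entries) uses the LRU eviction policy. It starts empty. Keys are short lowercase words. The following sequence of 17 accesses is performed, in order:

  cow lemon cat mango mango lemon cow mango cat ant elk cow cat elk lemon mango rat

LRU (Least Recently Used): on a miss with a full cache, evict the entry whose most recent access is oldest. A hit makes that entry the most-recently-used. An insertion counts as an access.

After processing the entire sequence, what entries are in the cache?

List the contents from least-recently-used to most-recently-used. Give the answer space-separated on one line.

Answer: cow cat elk lemon mango rat

Derivation:
LRU simulation (capacity=6):
  1. access cow: MISS. Cache (LRU->MRU): [cow]
  2. access lemon: MISS. Cache (LRU->MRU): [cow lemon]
  3. access cat: MISS. Cache (LRU->MRU): [cow lemon cat]
  4. access mango: MISS. Cache (LRU->MRU): [cow lemon cat mango]
  5. access mango: HIT. Cache (LRU->MRU): [cow lemon cat mango]
  6. access lemon: HIT. Cache (LRU->MRU): [cow cat mango lemon]
  7. access cow: HIT. Cache (LRU->MRU): [cat mango lemon cow]
  8. access mango: HIT. Cache (LRU->MRU): [cat lemon cow mango]
  9. access cat: HIT. Cache (LRU->MRU): [lemon cow mango cat]
  10. access ant: MISS. Cache (LRU->MRU): [lemon cow mango cat ant]
  11. access elk: MISS. Cache (LRU->MRU): [lemon cow mango cat ant elk]
  12. access cow: HIT. Cache (LRU->MRU): [lemon mango cat ant elk cow]
  13. access cat: HIT. Cache (LRU->MRU): [lemon mango ant elk cow cat]
  14. access elk: HIT. Cache (LRU->MRU): [lemon mango ant cow cat elk]
  15. access lemon: HIT. Cache (LRU->MRU): [mango ant cow cat elk lemon]
  16. access mango: HIT. Cache (LRU->MRU): [ant cow cat elk lemon mango]
  17. access rat: MISS, evict ant. Cache (LRU->MRU): [cow cat elk lemon mango rat]
Total: 10 hits, 7 misses, 1 evictions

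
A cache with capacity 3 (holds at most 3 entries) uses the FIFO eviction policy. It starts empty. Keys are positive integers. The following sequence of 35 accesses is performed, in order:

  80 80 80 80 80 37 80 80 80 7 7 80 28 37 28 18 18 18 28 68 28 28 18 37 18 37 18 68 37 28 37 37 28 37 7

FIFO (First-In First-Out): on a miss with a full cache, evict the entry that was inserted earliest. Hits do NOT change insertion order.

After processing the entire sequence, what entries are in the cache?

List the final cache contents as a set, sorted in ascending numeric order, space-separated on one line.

Answer: 7 28 37

Derivation:
FIFO simulation (capacity=3):
  1. access 80: MISS. Cache (old->new): [80]
  2. access 80: HIT. Cache (old->new): [80]
  3. access 80: HIT. Cache (old->new): [80]
  4. access 80: HIT. Cache (old->new): [80]
  5. access 80: HIT. Cache (old->new): [80]
  6. access 37: MISS. Cache (old->new): [80 37]
  7. access 80: HIT. Cache (old->new): [80 37]
  8. access 80: HIT. Cache (old->new): [80 37]
  9. access 80: HIT. Cache (old->new): [80 37]
  10. access 7: MISS. Cache (old->new): [80 37 7]
  11. access 7: HIT. Cache (old->new): [80 37 7]
  12. access 80: HIT. Cache (old->new): [80 37 7]
  13. access 28: MISS, evict 80. Cache (old->new): [37 7 28]
  14. access 37: HIT. Cache (old->new): [37 7 28]
  15. access 28: HIT. Cache (old->new): [37 7 28]
  16. access 18: MISS, evict 37. Cache (old->new): [7 28 18]
  17. access 18: HIT. Cache (old->new): [7 28 18]
  18. access 18: HIT. Cache (old->new): [7 28 18]
  19. access 28: HIT. Cache (old->new): [7 28 18]
  20. access 68: MISS, evict 7. Cache (old->new): [28 18 68]
  21. access 28: HIT. Cache (old->new): [28 18 68]
  22. access 28: HIT. Cache (old->new): [28 18 68]
  23. access 18: HIT. Cache (old->new): [28 18 68]
  24. access 37: MISS, evict 28. Cache (old->new): [18 68 37]
  25. access 18: HIT. Cache (old->new): [18 68 37]
  26. access 37: HIT. Cache (old->new): [18 68 37]
  27. access 18: HIT. Cache (old->new): [18 68 37]
  28. access 68: HIT. Cache (old->new): [18 68 37]
  29. access 37: HIT. Cache (old->new): [18 68 37]
  30. access 28: MISS, evict 18. Cache (old->new): [68 37 28]
  31. access 37: HIT. Cache (old->new): [68 37 28]
  32. access 37: HIT. Cache (old->new): [68 37 28]
  33. access 28: HIT. Cache (old->new): [68 37 28]
  34. access 37: HIT. Cache (old->new): [68 37 28]
  35. access 7: MISS, evict 68. Cache (old->new): [37 28 7]
Total: 26 hits, 9 misses, 6 evictions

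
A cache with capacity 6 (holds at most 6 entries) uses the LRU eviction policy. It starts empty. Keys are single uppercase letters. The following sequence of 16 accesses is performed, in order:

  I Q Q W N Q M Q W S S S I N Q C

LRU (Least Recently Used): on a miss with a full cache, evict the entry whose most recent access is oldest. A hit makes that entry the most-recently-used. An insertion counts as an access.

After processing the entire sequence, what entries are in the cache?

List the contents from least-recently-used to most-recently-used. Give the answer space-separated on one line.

LRU simulation (capacity=6):
  1. access I: MISS. Cache (LRU->MRU): [I]
  2. access Q: MISS. Cache (LRU->MRU): [I Q]
  3. access Q: HIT. Cache (LRU->MRU): [I Q]
  4. access W: MISS. Cache (LRU->MRU): [I Q W]
  5. access N: MISS. Cache (LRU->MRU): [I Q W N]
  6. access Q: HIT. Cache (LRU->MRU): [I W N Q]
  7. access M: MISS. Cache (LRU->MRU): [I W N Q M]
  8. access Q: HIT. Cache (LRU->MRU): [I W N M Q]
  9. access W: HIT. Cache (LRU->MRU): [I N M Q W]
  10. access S: MISS. Cache (LRU->MRU): [I N M Q W S]
  11. access S: HIT. Cache (LRU->MRU): [I N M Q W S]
  12. access S: HIT. Cache (LRU->MRU): [I N M Q W S]
  13. access I: HIT. Cache (LRU->MRU): [N M Q W S I]
  14. access N: HIT. Cache (LRU->MRU): [M Q W S I N]
  15. access Q: HIT. Cache (LRU->MRU): [M W S I N Q]
  16. access C: MISS, evict M. Cache (LRU->MRU): [W S I N Q C]
Total: 9 hits, 7 misses, 1 evictions

Answer: W S I N Q C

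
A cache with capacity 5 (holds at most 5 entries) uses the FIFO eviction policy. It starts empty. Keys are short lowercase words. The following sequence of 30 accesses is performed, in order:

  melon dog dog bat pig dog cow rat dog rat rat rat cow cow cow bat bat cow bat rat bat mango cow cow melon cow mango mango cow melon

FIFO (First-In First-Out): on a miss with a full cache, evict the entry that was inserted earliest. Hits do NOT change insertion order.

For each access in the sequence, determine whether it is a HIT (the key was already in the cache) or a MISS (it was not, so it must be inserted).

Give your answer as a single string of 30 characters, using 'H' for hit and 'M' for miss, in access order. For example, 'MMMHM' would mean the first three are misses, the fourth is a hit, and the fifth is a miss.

FIFO simulation (capacity=5):
  1. access melon: MISS. Cache (old->new): [melon]
  2. access dog: MISS. Cache (old->new): [melon dog]
  3. access dog: HIT. Cache (old->new): [melon dog]
  4. access bat: MISS. Cache (old->new): [melon dog bat]
  5. access pig: MISS. Cache (old->new): [melon dog bat pig]
  6. access dog: HIT. Cache (old->new): [melon dog bat pig]
  7. access cow: MISS. Cache (old->new): [melon dog bat pig cow]
  8. access rat: MISS, evict melon. Cache (old->new): [dog bat pig cow rat]
  9. access dog: HIT. Cache (old->new): [dog bat pig cow rat]
  10. access rat: HIT. Cache (old->new): [dog bat pig cow rat]
  11. access rat: HIT. Cache (old->new): [dog bat pig cow rat]
  12. access rat: HIT. Cache (old->new): [dog bat pig cow rat]
  13. access cow: HIT. Cache (old->new): [dog bat pig cow rat]
  14. access cow: HIT. Cache (old->new): [dog bat pig cow rat]
  15. access cow: HIT. Cache (old->new): [dog bat pig cow rat]
  16. access bat: HIT. Cache (old->new): [dog bat pig cow rat]
  17. access bat: HIT. Cache (old->new): [dog bat pig cow rat]
  18. access cow: HIT. Cache (old->new): [dog bat pig cow rat]
  19. access bat: HIT. Cache (old->new): [dog bat pig cow rat]
  20. access rat: HIT. Cache (old->new): [dog bat pig cow rat]
  21. access bat: HIT. Cache (old->new): [dog bat pig cow rat]
  22. access mango: MISS, evict dog. Cache (old->new): [bat pig cow rat mango]
  23. access cow: HIT. Cache (old->new): [bat pig cow rat mango]
  24. access cow: HIT. Cache (old->new): [bat pig cow rat mango]
  25. access melon: MISS, evict bat. Cache (old->new): [pig cow rat mango melon]
  26. access cow: HIT. Cache (old->new): [pig cow rat mango melon]
  27. access mango: HIT. Cache (old->new): [pig cow rat mango melon]
  28. access mango: HIT. Cache (old->new): [pig cow rat mango melon]
  29. access cow: HIT. Cache (old->new): [pig cow rat mango melon]
  30. access melon: HIT. Cache (old->new): [pig cow rat mango melon]
Total: 22 hits, 8 misses, 3 evictions

Answer: MMHMMHMMHHHHHHHHHHHHHMHHMHHHHH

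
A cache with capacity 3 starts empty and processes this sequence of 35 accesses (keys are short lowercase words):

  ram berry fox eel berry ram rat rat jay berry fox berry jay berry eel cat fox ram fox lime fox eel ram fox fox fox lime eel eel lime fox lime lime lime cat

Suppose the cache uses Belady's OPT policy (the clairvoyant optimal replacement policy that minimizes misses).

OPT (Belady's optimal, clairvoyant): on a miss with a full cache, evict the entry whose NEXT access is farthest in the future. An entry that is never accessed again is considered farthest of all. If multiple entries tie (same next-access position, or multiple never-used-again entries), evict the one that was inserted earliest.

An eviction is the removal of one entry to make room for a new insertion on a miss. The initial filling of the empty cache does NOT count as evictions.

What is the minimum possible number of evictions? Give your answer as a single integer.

Answer: 11

Derivation:
OPT (Belady) simulation (capacity=3):
  1. access ram: MISS. Cache: [ram]
  2. access berry: MISS. Cache: [ram berry]
  3. access fox: MISS. Cache: [ram berry fox]
  4. access eel: MISS, evict fox (next use: step 11). Cache: [ram berry eel]
  5. access berry: HIT. Next use of berry: step 10. Cache: [ram berry eel]
  6. access ram: HIT. Next use of ram: step 18. Cache: [ram berry eel]
  7. access rat: MISS, evict ram (next use: step 18). Cache: [berry eel rat]
  8. access rat: HIT. Next use of rat: never. Cache: [berry eel rat]
  9. access jay: MISS, evict rat (next use: never). Cache: [berry eel jay]
  10. access berry: HIT. Next use of berry: step 12. Cache: [berry eel jay]
  11. access fox: MISS, evict eel (next use: step 15). Cache: [berry jay fox]
  12. access berry: HIT. Next use of berry: step 14. Cache: [berry jay fox]
  13. access jay: HIT. Next use of jay: never. Cache: [berry jay fox]
  14. access berry: HIT. Next use of berry: never. Cache: [berry jay fox]
  15. access eel: MISS, evict berry (next use: never). Cache: [jay fox eel]
  16. access cat: MISS, evict jay (next use: never). Cache: [fox eel cat]
  17. access fox: HIT. Next use of fox: step 19. Cache: [fox eel cat]
  18. access ram: MISS, evict cat (next use: step 35). Cache: [fox eel ram]
  19. access fox: HIT. Next use of fox: step 21. Cache: [fox eel ram]
  20. access lime: MISS, evict ram (next use: step 23). Cache: [fox eel lime]
  21. access fox: HIT. Next use of fox: step 24. Cache: [fox eel lime]
  22. access eel: HIT. Next use of eel: step 28. Cache: [fox eel lime]
  23. access ram: MISS, evict eel (next use: step 28). Cache: [fox lime ram]
  24. access fox: HIT. Next use of fox: step 25. Cache: [fox lime ram]
  25. access fox: HIT. Next use of fox: step 26. Cache: [fox lime ram]
  26. access fox: HIT. Next use of fox: step 31. Cache: [fox lime ram]
  27. access lime: HIT. Next use of lime: step 30. Cache: [fox lime ram]
  28. access eel: MISS, evict ram (next use: never). Cache: [fox lime eel]
  29. access eel: HIT. Next use of eel: never. Cache: [fox lime eel]
  30. access lime: HIT. Next use of lime: step 32. Cache: [fox lime eel]
  31. access fox: HIT. Next use of fox: never. Cache: [fox lime eel]
  32. access lime: HIT. Next use of lime: step 33. Cache: [fox lime eel]
  33. access lime: HIT. Next use of lime: step 34. Cache: [fox lime eel]
  34. access lime: HIT. Next use of lime: never. Cache: [fox lime eel]
  35. access cat: MISS, evict fox (next use: never). Cache: [lime eel cat]
Total: 21 hits, 14 misses, 11 evictions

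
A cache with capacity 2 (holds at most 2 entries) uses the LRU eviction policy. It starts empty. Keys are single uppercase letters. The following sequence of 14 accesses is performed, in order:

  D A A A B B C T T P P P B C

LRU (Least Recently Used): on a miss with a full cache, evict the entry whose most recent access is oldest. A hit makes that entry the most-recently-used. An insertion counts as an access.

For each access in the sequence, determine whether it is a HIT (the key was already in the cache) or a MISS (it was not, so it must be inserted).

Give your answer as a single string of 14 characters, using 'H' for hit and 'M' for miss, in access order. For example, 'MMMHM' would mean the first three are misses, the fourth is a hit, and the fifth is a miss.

LRU simulation (capacity=2):
  1. access D: MISS. Cache (LRU->MRU): [D]
  2. access A: MISS. Cache (LRU->MRU): [D A]
  3. access A: HIT. Cache (LRU->MRU): [D A]
  4. access A: HIT. Cache (LRU->MRU): [D A]
  5. access B: MISS, evict D. Cache (LRU->MRU): [A B]
  6. access B: HIT. Cache (LRU->MRU): [A B]
  7. access C: MISS, evict A. Cache (LRU->MRU): [B C]
  8. access T: MISS, evict B. Cache (LRU->MRU): [C T]
  9. access T: HIT. Cache (LRU->MRU): [C T]
  10. access P: MISS, evict C. Cache (LRU->MRU): [T P]
  11. access P: HIT. Cache (LRU->MRU): [T P]
  12. access P: HIT. Cache (LRU->MRU): [T P]
  13. access B: MISS, evict T. Cache (LRU->MRU): [P B]
  14. access C: MISS, evict P. Cache (LRU->MRU): [B C]
Total: 6 hits, 8 misses, 6 evictions

Answer: MMHHMHMMHMHHMM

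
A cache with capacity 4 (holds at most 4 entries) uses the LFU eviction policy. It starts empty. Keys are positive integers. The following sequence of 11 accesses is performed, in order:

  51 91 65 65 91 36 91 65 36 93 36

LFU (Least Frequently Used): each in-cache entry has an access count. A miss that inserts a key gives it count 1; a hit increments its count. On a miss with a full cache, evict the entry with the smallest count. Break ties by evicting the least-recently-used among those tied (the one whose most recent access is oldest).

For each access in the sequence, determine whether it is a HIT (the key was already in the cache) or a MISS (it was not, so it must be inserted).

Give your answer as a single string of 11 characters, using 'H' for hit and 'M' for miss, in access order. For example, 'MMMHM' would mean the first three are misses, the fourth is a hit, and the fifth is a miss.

LFU simulation (capacity=4):
  1. access 51: MISS. Cache: [51(c=1)]
  2. access 91: MISS. Cache: [51(c=1) 91(c=1)]
  3. access 65: MISS. Cache: [51(c=1) 91(c=1) 65(c=1)]
  4. access 65: HIT, count now 2. Cache: [51(c=1) 91(c=1) 65(c=2)]
  5. access 91: HIT, count now 2. Cache: [51(c=1) 65(c=2) 91(c=2)]
  6. access 36: MISS. Cache: [51(c=1) 36(c=1) 65(c=2) 91(c=2)]
  7. access 91: HIT, count now 3. Cache: [51(c=1) 36(c=1) 65(c=2) 91(c=3)]
  8. access 65: HIT, count now 3. Cache: [51(c=1) 36(c=1) 91(c=3) 65(c=3)]
  9. access 36: HIT, count now 2. Cache: [51(c=1) 36(c=2) 91(c=3) 65(c=3)]
  10. access 93: MISS, evict 51(c=1). Cache: [93(c=1) 36(c=2) 91(c=3) 65(c=3)]
  11. access 36: HIT, count now 3. Cache: [93(c=1) 91(c=3) 65(c=3) 36(c=3)]
Total: 6 hits, 5 misses, 1 evictions

Answer: MMMHHMHHHMH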